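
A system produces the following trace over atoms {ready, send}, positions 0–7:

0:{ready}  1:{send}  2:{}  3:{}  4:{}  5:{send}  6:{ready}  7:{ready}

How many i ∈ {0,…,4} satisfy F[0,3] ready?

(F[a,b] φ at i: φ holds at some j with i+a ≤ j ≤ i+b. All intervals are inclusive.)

3

Evaluate at each i in [0,4]:
  i=0: ✓ (witness j=0)
  i=1: ✗ (none in [1,4])
  i=2: ✗ (none in [2,5])
  i=3: ✓ (witness j=6)
  i=4: ✓ (witness j=6)
Positions where it holds: {0, 3, 4} → 3.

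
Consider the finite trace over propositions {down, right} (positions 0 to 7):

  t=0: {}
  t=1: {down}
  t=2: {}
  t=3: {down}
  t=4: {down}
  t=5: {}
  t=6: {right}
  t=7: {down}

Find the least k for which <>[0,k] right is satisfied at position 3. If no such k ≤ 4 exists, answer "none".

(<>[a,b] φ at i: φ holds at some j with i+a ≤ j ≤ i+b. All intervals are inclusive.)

Scan j = 3,4,… for right:
  j=3: fails
  j=4: fails
  j=5: fails
  j=6: holds
First hit at j=6, so smallest k = 6-3 = 3.

3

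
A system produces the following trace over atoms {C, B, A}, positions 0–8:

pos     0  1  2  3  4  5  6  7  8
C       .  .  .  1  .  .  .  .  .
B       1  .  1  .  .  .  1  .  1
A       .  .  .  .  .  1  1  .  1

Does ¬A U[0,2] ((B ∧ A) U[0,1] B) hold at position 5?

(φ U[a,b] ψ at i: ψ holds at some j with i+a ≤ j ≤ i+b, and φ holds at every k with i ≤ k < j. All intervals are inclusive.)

Need some j in [5,7] with ((B ∧ A) U[0,1] B), and ¬A at every k in [5,j-1].
  j=5: ((B ∧ A) U[0,1] B) — fails.
  j=6: ((B ∧ A) U[0,1] B) holds, but ¬A fails at k=5 → not this j.
  j=7: ((B ∧ A) U[0,1] B) — fails.
No j in the window works → until fails.

No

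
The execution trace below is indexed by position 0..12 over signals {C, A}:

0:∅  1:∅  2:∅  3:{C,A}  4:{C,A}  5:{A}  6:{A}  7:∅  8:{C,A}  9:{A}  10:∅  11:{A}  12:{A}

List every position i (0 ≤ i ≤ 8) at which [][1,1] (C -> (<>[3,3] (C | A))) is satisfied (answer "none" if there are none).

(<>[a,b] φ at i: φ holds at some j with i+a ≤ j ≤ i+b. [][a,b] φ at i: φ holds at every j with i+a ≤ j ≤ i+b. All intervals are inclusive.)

Evaluate at each i in [0,8]:
  i=0: ✓ (all of [1,1])
  i=1: ✓ (all of [2,2])
  i=2: ✓ (all of [3,3])
  i=3: ✗ (fails at j=4)
  i=4: ✓ (all of [5,5])
  i=5: ✓ (all of [6,6])
  i=6: ✓ (all of [7,7])
  i=7: ✓ (all of [8,8])
  i=8: ✓ (all of [9,9])

0, 1, 2, 4, 5, 6, 7, 8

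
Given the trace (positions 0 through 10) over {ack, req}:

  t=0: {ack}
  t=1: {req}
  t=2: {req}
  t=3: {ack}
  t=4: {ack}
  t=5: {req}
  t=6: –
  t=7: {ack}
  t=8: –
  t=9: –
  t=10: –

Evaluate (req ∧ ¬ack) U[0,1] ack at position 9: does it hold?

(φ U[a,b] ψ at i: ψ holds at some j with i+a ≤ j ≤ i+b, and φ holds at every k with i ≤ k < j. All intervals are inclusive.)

No

Need some j in [9,10] with ack, and (req ∧ ¬ack) at every k in [9,j-1].
  j=9: ack false.
  j=10: ack false.
No j in the window works → until fails.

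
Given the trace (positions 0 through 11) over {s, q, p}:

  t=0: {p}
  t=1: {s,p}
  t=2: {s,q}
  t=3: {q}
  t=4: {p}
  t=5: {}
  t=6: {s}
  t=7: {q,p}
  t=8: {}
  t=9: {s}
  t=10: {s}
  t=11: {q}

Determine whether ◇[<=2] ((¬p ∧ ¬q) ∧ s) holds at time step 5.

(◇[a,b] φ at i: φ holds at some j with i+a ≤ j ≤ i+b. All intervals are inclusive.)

Holds

Check ((¬p ∧ ¬q) ∧ s) at each j in [5,7]:
  j=5: false
  j=6: true
  j=7: false
Found at j=6 → formula holds.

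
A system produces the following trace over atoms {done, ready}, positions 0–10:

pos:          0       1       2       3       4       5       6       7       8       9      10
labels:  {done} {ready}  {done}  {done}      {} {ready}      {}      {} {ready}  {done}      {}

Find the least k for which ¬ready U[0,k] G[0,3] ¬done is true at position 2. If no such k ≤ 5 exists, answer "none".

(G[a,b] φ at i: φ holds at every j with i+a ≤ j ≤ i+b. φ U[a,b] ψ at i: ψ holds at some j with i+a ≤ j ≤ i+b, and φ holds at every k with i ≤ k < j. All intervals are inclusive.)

Need earliest j ≥ 2 with G[0,3] ¬done, and ¬ready at every k in [2,j-1].
  j=2: rhs fails.
  j=3: rhs fails.
  j=4: rhs holds; lhs holds on [2,3]. k = 2.

2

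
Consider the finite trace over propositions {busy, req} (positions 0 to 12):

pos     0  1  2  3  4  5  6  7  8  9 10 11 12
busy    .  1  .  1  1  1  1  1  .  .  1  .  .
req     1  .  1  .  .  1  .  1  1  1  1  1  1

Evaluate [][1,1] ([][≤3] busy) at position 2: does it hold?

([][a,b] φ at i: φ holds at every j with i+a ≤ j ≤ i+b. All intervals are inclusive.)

Check [][≤3] busy at every j in [3,3]:
  j=3: holds on [3,6]
All positions satisfy it → formula holds.

Holds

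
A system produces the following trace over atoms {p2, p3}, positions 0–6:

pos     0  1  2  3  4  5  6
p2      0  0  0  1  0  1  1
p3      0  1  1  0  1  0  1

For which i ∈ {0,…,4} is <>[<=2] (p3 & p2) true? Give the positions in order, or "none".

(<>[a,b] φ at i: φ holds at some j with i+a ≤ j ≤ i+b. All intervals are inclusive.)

4

Evaluate at each i in [0,4]:
  i=0: ✗ (none in [0,2])
  i=1: ✗ (none in [1,3])
  i=2: ✗ (none in [2,4])
  i=3: ✗ (none in [3,5])
  i=4: ✓ (witness j=6)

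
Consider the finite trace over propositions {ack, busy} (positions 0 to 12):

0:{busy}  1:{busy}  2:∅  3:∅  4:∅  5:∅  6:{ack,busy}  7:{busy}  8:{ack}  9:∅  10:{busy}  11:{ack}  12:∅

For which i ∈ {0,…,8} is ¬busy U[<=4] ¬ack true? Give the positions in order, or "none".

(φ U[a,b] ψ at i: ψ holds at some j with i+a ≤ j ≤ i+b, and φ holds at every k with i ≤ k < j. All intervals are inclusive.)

Evaluate at each i in [0,8]:
  i=0: ✓ (rhs at j=0)
  i=1: ✓ (rhs at j=1)
  i=2: ✓ (rhs at j=2)
  i=3: ✓ (rhs at j=3)
  i=4: ✓ (rhs at j=4)
  i=5: ✓ (rhs at j=5)
  i=6: ✗ (lhs fails at k=6 before rhs at j=7)
  i=7: ✓ (rhs at j=7)
  i=8: ✓ (rhs at j=9; lhs holds on [8,8])

0, 1, 2, 3, 4, 5, 7, 8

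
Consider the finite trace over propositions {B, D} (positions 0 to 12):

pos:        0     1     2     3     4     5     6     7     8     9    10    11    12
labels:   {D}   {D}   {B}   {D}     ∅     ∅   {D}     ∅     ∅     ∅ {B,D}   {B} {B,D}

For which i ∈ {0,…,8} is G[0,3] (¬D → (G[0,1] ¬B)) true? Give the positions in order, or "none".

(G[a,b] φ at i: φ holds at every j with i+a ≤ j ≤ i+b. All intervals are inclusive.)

3, 4, 5

Evaluate at each i in [0,8]:
  i=0: ✗ (fails at j=2)
  i=1: ✗ (fails at j=2)
  i=2: ✗ (fails at j=2)
  i=3: ✓ (all of [3,6])
  i=4: ✓ (all of [4,7])
  i=5: ✓ (all of [5,8])
  i=6: ✗ (fails at j=9)
  i=7: ✗ (fails at j=9)
  i=8: ✗ (fails at j=9)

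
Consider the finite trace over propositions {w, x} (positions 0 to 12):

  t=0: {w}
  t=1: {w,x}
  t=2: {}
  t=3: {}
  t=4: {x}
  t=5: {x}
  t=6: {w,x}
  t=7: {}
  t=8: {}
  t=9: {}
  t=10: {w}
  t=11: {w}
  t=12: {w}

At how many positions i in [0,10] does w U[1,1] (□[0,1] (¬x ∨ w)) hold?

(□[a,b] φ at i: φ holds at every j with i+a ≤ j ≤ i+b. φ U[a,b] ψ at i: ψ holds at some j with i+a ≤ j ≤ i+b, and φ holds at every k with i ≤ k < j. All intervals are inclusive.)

4

Evaluate at each i in [0,10]:
  i=0: ✓ (rhs at j=1; lhs holds on [0,0])
  i=1: ✓ (rhs at j=2; lhs holds on [1,1])
  i=2: ✗ (no rhs in [3,3])
  i=3: ✗ (no rhs in [4,4])
  i=4: ✗ (no rhs in [5,5])
  i=5: ✗ (lhs fails at k=5 before rhs at j=6)
  i=6: ✓ (rhs at j=7; lhs holds on [6,6])
  i=7: ✗ (lhs fails at k=7 before rhs at j=8)
  i=8: ✗ (lhs fails at k=8 before rhs at j=9)
  i=9: ✗ (lhs fails at k=9 before rhs at j=10)
  i=10: ✓ (rhs at j=11; lhs holds on [10,10])
Positions where it holds: {0, 1, 6, 10} → 4.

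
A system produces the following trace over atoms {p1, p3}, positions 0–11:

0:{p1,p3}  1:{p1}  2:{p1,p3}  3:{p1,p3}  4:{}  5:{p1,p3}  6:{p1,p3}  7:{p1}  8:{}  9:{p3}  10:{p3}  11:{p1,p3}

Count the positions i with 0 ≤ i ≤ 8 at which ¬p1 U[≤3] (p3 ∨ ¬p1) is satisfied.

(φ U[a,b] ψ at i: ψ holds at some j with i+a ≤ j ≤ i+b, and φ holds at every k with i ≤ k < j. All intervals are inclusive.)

7

Evaluate at each i in [0,8]:
  i=0: ✓ (rhs at j=0)
  i=1: ✗ (lhs fails at k=1 before rhs at j=2)
  i=2: ✓ (rhs at j=2)
  i=3: ✓ (rhs at j=3)
  i=4: ✓ (rhs at j=4)
  i=5: ✓ (rhs at j=5)
  i=6: ✓ (rhs at j=6)
  i=7: ✗ (lhs fails at k=7 before rhs at j=8)
  i=8: ✓ (rhs at j=8)
Positions where it holds: {0, 2, 3, 4, 5, 6, 8} → 7.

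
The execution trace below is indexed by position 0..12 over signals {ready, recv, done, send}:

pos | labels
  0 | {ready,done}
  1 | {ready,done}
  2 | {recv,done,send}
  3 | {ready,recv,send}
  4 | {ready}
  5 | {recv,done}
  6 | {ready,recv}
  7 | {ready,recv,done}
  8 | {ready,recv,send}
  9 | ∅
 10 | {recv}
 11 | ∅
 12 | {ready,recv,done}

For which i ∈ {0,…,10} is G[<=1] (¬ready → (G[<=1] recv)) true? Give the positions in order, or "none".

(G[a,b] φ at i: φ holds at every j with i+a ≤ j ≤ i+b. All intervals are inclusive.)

Evaluate at each i in [0,10]:
  i=0: ✓ (all of [0,1])
  i=1: ✓ (all of [1,2])
  i=2: ✓ (all of [2,3])
  i=3: ✓ (all of [3,4])
  i=4: ✓ (all of [4,5])
  i=5: ✓ (all of [5,6])
  i=6: ✓ (all of [6,7])
  i=7: ✓ (all of [7,8])
  i=8: ✗ (fails at j=9)
  i=9: ✗ (fails at j=9)
  i=10: ✗ (fails at j=10)

0, 1, 2, 3, 4, 5, 6, 7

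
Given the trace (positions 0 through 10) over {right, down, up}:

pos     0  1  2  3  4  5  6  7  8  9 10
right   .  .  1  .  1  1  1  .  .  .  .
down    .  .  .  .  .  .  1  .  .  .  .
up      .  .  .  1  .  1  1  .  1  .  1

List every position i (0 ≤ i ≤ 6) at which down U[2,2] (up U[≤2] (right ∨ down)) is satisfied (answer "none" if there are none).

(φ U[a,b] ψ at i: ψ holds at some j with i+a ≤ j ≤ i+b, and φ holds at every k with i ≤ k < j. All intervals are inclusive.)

none

Evaluate at each i in [0,6]:
  i=0: ✗ (lhs fails at k=0 before rhs at j=2)
  i=1: ✗ (lhs fails at k=1 before rhs at j=3)
  i=2: ✗ (lhs fails at k=2 before rhs at j=4)
  i=3: ✗ (lhs fails at k=3 before rhs at j=5)
  i=4: ✗ (lhs fails at k=4 before rhs at j=6)
  i=5: ✗ (no rhs in [7,7])
  i=6: ✗ (no rhs in [8,8])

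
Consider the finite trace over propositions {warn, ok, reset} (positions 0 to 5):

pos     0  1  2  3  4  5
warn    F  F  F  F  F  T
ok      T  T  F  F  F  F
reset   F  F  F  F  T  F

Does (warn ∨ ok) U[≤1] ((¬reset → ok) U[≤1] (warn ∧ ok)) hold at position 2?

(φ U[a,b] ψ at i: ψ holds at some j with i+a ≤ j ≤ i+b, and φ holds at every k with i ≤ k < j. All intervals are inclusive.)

Need some j in [2,3] with ((¬reset → ok) U[≤1] (warn ∧ ok)), and (warn ∨ ok) at every k in [2,j-1].
  j=2: ((¬reset → ok) U[≤1] (warn ∧ ok)) — fails.
  j=3: ((¬reset → ok) U[≤1] (warn ∧ ok)) — fails.
No j in the window works → until fails.

Does not hold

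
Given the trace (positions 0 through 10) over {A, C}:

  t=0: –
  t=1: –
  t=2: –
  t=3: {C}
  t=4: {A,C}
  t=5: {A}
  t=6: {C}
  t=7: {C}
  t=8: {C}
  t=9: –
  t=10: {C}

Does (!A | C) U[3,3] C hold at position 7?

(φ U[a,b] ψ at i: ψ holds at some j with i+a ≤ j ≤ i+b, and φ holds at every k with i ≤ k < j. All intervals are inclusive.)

Need some j in [10,10] with C, and (!A | C) at every k in [7,j-1].
  j=10: C holds; (!A | C) holds at every k in [7,9] → satisfied.

Yes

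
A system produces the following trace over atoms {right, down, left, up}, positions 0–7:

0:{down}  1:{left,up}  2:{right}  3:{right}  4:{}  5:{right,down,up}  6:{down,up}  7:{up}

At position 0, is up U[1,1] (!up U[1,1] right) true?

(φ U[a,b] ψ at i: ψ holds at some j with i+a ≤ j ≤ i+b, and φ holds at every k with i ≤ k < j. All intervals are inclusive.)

Need some j in [1,1] with (!up U[1,1] right), and up at every k in [0,j-1].
  j=1: (!up U[1,1] right) — fails.
No j in the window works → until fails.

Does not hold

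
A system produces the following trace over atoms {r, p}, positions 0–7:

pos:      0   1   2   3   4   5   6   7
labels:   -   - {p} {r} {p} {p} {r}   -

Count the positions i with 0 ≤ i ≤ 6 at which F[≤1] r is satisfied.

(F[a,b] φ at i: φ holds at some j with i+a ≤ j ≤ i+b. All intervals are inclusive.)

4

Evaluate at each i in [0,6]:
  i=0: ✗ (none in [0,1])
  i=1: ✗ (none in [1,2])
  i=2: ✓ (witness j=3)
  i=3: ✓ (witness j=3)
  i=4: ✗ (none in [4,5])
  i=5: ✓ (witness j=6)
  i=6: ✓ (witness j=6)
Positions where it holds: {2, 3, 5, 6} → 4.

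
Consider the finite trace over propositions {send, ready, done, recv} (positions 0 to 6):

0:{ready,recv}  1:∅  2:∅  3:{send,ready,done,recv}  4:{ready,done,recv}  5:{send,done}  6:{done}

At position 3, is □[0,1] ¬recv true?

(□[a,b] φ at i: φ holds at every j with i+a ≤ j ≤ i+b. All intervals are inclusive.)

Check ¬recv at every j in [3,4]:
  j=3: false
  j=4: false
Fails at j=3 → formula fails.

No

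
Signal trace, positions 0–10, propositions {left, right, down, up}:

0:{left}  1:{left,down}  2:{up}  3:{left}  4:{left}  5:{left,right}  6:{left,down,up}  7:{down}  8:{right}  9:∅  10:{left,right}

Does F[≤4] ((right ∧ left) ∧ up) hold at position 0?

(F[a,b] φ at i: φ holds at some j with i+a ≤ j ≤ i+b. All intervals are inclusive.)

Does not hold

Check ((right ∧ left) ∧ up) at each j in [0,4]:
  j=0: false
  j=1: false
  j=2: false
  j=3: false
  j=4: false
No position in the window satisfies it → formula fails.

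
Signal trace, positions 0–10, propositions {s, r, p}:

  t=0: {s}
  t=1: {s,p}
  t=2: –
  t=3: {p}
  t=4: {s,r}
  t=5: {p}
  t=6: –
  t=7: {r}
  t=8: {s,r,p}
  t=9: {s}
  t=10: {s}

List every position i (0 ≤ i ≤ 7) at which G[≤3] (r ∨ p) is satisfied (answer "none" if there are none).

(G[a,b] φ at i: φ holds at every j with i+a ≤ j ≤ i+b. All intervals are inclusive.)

Evaluate at each i in [0,7]:
  i=0: ✗ (fails at j=0)
  i=1: ✗ (fails at j=2)
  i=2: ✗ (fails at j=2)
  i=3: ✗ (fails at j=6)
  i=4: ✗ (fails at j=6)
  i=5: ✗ (fails at j=6)
  i=6: ✗ (fails at j=6)
  i=7: ✗ (fails at j=9)

none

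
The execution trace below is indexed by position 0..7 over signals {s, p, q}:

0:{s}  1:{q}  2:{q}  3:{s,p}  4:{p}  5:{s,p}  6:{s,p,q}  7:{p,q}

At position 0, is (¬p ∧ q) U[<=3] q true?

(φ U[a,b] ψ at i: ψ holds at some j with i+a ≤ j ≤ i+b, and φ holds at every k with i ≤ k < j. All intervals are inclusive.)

Need some j in [0,3] with q, and (¬p ∧ q) at every k in [0,j-1].
  j=0: q false.
  j=1: q holds, but (¬p ∧ q) fails at k=0 → not this j.
  j=2: q holds, but (¬p ∧ q) fails at k=0 → not this j.
  j=3: q false.
No j in the window works → until fails.

Does not hold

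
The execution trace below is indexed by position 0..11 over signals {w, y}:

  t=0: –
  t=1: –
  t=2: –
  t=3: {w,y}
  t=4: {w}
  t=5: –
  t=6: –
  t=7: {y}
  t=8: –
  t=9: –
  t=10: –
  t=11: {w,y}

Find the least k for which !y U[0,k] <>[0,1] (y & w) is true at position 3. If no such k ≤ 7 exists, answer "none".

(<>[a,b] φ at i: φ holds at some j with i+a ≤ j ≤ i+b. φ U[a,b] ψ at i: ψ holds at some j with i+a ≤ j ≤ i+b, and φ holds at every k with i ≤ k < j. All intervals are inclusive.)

0

Need earliest j ≥ 3 with <>[0,1] (y & w), and !y at every k in [3,j-1].
  j=3: rhs holds (empty prefix). k = 0.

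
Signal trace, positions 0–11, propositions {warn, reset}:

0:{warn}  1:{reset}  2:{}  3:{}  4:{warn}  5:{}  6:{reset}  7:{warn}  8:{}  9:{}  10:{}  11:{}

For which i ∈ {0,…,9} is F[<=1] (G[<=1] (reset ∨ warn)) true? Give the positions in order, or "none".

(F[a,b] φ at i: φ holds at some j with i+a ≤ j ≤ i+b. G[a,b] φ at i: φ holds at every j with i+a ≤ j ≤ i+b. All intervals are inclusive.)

Evaluate at each i in [0,9]:
  i=0: ✓ (witness j=0)
  i=1: ✗ (none in [1,2])
  i=2: ✗ (none in [2,3])
  i=3: ✗ (none in [3,4])
  i=4: ✗ (none in [4,5])
  i=5: ✓ (witness j=6)
  i=6: ✓ (witness j=6)
  i=7: ✗ (none in [7,8])
  i=8: ✗ (none in [8,9])
  i=9: ✗ (none in [9,10])

0, 5, 6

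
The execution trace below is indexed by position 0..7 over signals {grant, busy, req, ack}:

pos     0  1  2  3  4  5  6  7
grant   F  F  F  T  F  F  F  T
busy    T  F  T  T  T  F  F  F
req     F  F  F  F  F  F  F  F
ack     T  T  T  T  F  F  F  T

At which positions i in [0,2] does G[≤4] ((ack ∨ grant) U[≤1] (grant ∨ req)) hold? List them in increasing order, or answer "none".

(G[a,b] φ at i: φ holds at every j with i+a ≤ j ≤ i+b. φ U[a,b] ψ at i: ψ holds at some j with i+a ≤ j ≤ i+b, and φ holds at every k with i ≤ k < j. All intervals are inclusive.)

Evaluate at each i in [0,2]:
  i=0: ✗ (fails at j=0)
  i=1: ✗ (fails at j=1)
  i=2: ✗ (fails at j=4)

none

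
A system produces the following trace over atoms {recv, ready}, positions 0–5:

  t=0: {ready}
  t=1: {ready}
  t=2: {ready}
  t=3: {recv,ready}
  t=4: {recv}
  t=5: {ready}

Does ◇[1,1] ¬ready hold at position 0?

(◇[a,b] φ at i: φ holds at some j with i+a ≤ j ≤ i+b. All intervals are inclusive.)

False

Check ¬ready at each j in [1,1]:
  j=1: false
No position in the window satisfies it → formula fails.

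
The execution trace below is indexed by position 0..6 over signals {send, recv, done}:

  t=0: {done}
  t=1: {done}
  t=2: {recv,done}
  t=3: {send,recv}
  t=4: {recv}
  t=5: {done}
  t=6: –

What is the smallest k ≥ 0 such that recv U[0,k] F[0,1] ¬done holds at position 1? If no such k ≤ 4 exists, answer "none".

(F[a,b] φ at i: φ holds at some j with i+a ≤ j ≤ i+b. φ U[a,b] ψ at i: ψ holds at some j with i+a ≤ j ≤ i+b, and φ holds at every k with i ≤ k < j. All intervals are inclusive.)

none

Need earliest j ≥ 1 with F[0,1] ¬done, and recv at every k in [1,j-1].
  j=1: rhs fails.
  j=2: rhs holds but lhs fails at k=1.
  j=3: rhs holds but lhs fails at k=1.
  j=4: rhs holds but lhs fails at k=1.
  j=5: rhs holds but lhs fails at k=1.
No witness within the range → none.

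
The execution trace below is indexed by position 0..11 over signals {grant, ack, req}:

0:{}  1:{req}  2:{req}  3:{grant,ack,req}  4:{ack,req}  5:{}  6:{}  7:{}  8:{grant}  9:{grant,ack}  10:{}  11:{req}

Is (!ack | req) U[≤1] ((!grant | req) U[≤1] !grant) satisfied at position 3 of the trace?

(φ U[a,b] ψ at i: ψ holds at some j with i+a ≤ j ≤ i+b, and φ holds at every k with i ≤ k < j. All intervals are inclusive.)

Need some j in [3,4] with ((!grant | req) U[≤1] !grant), and (!ack | req) at every k in [3,j-1].
  j=3: ((!grant | req) U[≤1] !grant) holds; no prefix to check → satisfied.

True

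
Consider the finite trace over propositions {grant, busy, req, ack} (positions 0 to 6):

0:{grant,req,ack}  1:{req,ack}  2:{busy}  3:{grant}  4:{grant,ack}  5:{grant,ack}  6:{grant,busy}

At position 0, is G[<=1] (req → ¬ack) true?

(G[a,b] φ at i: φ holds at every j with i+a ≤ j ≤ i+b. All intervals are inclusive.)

False

Check (req → ¬ack) at every j in [0,1]:
  j=0: antecedent true; consequent false → ✗
  j=1: antecedent true; consequent false → ✗
Fails at j=0 → formula fails.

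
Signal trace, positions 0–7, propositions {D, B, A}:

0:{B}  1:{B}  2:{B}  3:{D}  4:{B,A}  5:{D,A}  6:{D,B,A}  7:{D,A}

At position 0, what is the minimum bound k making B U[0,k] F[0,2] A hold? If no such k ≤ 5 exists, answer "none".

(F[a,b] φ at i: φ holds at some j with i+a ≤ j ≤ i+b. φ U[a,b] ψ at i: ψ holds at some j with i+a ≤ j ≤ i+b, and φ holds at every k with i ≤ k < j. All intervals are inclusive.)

2

Need earliest j ≥ 0 with F[0,2] A, and B at every k in [0,j-1].
  j=0: rhs fails.
  j=1: rhs fails.
  j=2: rhs holds; lhs holds on [0,1]. k = 2.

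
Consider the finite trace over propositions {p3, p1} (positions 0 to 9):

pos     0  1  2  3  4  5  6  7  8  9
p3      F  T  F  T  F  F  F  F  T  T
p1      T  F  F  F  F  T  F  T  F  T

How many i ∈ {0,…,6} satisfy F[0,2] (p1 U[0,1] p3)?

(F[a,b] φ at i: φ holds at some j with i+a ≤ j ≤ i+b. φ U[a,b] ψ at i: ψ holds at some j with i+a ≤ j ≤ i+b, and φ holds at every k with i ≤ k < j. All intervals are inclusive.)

6

Evaluate at each i in [0,6]:
  i=0: ✓ (witness j=0)
  i=1: ✓ (witness j=1)
  i=2: ✓ (witness j=3)
  i=3: ✓ (witness j=3)
  i=4: ✗ (none in [4,6])
  i=5: ✓ (witness j=7)
  i=6: ✓ (witness j=7)
Positions where it holds: {0, 1, 2, 3, 5, 6} → 6.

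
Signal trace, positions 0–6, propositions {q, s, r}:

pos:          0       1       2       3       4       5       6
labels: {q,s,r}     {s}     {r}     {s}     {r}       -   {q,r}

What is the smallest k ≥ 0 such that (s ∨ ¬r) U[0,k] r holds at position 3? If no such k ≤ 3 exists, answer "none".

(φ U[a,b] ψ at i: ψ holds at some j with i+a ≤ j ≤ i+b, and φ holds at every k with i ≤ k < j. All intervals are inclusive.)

1

Need earliest j ≥ 3 with r, and (s ∨ ¬r) at every k in [3,j-1].
  j=3: rhs fails.
  j=4: rhs holds; lhs holds on [3,3]. k = 1.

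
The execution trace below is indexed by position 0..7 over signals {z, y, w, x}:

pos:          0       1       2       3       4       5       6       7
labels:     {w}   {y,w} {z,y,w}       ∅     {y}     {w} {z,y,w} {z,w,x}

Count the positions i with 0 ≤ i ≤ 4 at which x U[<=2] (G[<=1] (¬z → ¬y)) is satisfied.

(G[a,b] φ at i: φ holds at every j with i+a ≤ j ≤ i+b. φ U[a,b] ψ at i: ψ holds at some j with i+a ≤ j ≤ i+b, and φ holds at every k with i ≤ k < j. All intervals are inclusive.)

1

Evaluate at each i in [0,4]:
  i=0: ✗ (lhs fails at k=0 before rhs at j=2)
  i=1: ✗ (lhs fails at k=1 before rhs at j=2)
  i=2: ✓ (rhs at j=2)
  i=3: ✗ (lhs fails at k=3 before rhs at j=5)
  i=4: ✗ (lhs fails at k=4 before rhs at j=5)
Positions where it holds: {2} → 1.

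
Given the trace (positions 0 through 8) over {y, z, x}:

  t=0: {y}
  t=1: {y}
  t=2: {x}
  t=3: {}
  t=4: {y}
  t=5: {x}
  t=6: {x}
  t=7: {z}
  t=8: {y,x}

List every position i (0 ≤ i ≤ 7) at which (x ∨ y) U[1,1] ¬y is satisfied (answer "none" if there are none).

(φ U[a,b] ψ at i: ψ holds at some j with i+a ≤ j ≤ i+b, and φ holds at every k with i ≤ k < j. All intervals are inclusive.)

Evaluate at each i in [0,7]:
  i=0: ✗ (no rhs in [1,1])
  i=1: ✓ (rhs at j=2; lhs holds on [1,1])
  i=2: ✓ (rhs at j=3; lhs holds on [2,2])
  i=3: ✗ (no rhs in [4,4])
  i=4: ✓ (rhs at j=5; lhs holds on [4,4])
  i=5: ✓ (rhs at j=6; lhs holds on [5,5])
  i=6: ✓ (rhs at j=7; lhs holds on [6,6])
  i=7: ✗ (no rhs in [8,8])

1, 2, 4, 5, 6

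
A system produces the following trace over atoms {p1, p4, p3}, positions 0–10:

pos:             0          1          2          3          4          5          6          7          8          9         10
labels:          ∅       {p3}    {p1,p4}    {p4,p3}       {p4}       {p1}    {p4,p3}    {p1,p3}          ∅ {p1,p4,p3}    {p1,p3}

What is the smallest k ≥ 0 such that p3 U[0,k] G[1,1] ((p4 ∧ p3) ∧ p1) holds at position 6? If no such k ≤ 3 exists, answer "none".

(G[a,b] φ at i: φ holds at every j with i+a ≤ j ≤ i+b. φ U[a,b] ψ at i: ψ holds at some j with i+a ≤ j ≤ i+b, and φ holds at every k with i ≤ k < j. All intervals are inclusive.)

2

Need earliest j ≥ 6 with G[1,1] ((p4 ∧ p3) ∧ p1), and p3 at every k in [6,j-1].
  j=6: rhs fails.
  j=7: rhs fails.
  j=8: rhs holds; lhs holds on [6,7]. k = 2.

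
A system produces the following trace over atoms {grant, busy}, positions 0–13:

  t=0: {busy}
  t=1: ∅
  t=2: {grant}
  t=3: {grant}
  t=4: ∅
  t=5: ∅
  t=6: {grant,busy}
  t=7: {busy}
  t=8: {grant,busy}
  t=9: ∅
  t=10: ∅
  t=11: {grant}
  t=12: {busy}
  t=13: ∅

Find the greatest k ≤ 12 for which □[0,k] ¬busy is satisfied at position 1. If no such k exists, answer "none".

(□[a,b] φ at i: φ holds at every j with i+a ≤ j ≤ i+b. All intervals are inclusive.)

¬busy must hold from j=1 onward; find where it first fails.
  j=1: holds
  j=2: holds
  j=3: holds
  j=4: holds
  j=5: holds
  j=6: fails
Holds on [1,5], so largest k = 4.

4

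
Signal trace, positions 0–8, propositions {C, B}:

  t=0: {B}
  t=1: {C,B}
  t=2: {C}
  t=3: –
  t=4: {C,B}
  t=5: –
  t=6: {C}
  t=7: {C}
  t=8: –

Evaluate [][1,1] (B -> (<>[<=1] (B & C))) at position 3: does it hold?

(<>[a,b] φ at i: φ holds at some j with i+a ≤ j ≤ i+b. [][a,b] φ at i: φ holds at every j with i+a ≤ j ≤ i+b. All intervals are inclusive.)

Holds

Check (B -> (<>[<=1] (B & C))) at every j in [4,4]:
  j=4: antecedent true; consequent holds (witness at 4) → ✓
All positions satisfy it → formula holds.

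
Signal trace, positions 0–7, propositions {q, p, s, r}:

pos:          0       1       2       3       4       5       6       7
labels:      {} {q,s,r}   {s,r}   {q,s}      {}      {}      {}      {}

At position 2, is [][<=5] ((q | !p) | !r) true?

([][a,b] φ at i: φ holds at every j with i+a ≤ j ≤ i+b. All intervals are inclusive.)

True

Check ((q | !p) | !r) at every j in [2,7]:
  j=2: true
  j=3: true
  j=4: true
  j=5: true
  j=6: true
  j=7: true
All positions satisfy it → formula holds.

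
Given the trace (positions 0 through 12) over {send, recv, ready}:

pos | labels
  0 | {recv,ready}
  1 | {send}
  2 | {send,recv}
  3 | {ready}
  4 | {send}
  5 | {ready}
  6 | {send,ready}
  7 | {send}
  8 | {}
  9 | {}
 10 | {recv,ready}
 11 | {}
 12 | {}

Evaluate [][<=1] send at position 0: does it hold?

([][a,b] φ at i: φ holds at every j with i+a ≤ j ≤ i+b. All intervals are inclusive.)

Check send at every j in [0,1]:
  j=0: false
  j=1: true
Fails at j=0 → formula fails.

Does not hold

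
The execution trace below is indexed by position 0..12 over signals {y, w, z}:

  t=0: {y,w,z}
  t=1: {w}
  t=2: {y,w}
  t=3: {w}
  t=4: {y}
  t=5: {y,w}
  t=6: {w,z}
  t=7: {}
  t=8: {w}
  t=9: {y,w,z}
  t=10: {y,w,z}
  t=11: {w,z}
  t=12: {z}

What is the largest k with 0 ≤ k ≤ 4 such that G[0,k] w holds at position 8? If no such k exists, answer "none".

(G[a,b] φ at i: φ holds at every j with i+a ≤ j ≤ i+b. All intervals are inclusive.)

w must hold from j=8 onward; find where it first fails.
  j=8: holds
  j=9: holds
  j=10: holds
  j=11: holds
  j=12: fails
Holds on [8,11], so largest k = 3.

3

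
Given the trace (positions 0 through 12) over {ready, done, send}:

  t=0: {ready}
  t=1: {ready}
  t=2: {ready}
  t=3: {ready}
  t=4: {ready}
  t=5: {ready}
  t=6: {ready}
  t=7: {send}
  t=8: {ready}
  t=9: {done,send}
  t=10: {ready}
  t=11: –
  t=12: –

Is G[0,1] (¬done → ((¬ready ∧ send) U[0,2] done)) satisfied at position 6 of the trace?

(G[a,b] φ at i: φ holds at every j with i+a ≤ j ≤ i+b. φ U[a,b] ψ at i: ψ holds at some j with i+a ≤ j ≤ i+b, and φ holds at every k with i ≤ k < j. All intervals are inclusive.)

Check (¬done → ((¬ready ∧ send) U[0,2] done)) at every j in [6,7]:
  j=6: antecedent true; consequent fails → ✗
  j=7: antecedent true; consequent fails → ✗
Fails at j=6 → formula fails.

No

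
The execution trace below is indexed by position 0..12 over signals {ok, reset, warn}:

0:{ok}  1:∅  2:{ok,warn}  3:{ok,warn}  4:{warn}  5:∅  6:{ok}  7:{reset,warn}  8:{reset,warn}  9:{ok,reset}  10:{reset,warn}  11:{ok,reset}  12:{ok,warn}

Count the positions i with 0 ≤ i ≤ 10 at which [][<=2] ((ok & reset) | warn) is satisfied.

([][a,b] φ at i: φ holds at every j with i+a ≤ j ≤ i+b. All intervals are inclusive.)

Evaluate at each i in [0,10]:
  i=0: ✗ (fails at j=0)
  i=1: ✗ (fails at j=1)
  i=2: ✓ (all of [2,4])
  i=3: ✗ (fails at j=5)
  i=4: ✗ (fails at j=5)
  i=5: ✗ (fails at j=5)
  i=6: ✗ (fails at j=6)
  i=7: ✓ (all of [7,9])
  i=8: ✓ (all of [8,10])
  i=9: ✓ (all of [9,11])
  i=10: ✓ (all of [10,12])
Positions where it holds: {2, 7, 8, 9, 10} → 5.

5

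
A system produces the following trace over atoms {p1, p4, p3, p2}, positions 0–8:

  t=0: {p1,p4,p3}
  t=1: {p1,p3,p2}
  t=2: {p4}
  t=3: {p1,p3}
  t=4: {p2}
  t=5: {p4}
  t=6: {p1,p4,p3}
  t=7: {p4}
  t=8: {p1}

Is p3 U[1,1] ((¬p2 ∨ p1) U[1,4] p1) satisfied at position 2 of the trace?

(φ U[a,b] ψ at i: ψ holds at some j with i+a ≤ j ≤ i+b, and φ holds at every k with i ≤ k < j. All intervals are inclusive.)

Need some j in [3,3] with ((¬p2 ∨ p1) U[1,4] p1), and p3 at every k in [2,j-1].
  j=3: ((¬p2 ∨ p1) U[1,4] p1) — fails.
No j in the window works → until fails.

Does not hold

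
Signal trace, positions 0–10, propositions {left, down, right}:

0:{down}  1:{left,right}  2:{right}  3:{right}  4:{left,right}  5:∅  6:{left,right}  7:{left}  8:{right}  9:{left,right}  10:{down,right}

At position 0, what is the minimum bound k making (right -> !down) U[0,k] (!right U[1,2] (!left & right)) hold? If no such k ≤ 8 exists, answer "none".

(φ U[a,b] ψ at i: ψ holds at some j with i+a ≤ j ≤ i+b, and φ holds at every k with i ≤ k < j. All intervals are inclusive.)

7

Need earliest j ≥ 0 with (!right U[1,2] (!left & right)), and (right -> !down) at every k in [0,j-1].
  j=0: rhs fails.
  j=1: rhs fails.
  j=2: rhs fails.
  j=3: rhs fails.
  j=4: rhs fails.
  j=5: rhs fails.
  j=6: rhs fails.
  j=7: rhs holds; lhs holds on [0,6]. k = 7.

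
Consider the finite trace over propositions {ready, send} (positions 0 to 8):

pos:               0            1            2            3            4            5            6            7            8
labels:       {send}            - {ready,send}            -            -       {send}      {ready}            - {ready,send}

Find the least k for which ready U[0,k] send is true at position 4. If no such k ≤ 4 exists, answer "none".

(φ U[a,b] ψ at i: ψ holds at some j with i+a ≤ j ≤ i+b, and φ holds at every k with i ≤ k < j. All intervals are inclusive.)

Need earliest j ≥ 4 with send, and ready at every k in [4,j-1].
  j=4: rhs fails.
  j=5: rhs holds but lhs fails at k=4.
  j=6: rhs fails.
  j=7: rhs fails.
  j=8: rhs holds but lhs fails at k=4.
No witness within the range → none.

none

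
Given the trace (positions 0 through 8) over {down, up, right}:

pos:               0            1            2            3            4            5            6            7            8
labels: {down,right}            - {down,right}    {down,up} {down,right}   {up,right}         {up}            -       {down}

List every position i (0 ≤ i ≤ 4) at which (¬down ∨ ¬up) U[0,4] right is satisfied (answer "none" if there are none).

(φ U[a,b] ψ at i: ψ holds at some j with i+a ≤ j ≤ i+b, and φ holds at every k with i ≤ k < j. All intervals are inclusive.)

0, 1, 2, 4

Evaluate at each i in [0,4]:
  i=0: ✓ (rhs at j=0)
  i=1: ✓ (rhs at j=2; lhs holds on [1,1])
  i=2: ✓ (rhs at j=2)
  i=3: ✗ (lhs fails at k=3 before rhs at j=4)
  i=4: ✓ (rhs at j=4)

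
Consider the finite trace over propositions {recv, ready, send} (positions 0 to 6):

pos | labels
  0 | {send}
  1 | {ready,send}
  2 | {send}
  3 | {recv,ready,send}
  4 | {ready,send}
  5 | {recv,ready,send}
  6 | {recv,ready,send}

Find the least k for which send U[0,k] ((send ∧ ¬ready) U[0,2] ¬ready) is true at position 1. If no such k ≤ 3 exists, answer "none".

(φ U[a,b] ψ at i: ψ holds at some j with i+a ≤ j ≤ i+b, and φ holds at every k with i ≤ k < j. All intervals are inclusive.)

Need earliest j ≥ 1 with ((send ∧ ¬ready) U[0,2] ¬ready), and send at every k in [1,j-1].
  j=1: rhs fails.
  j=2: rhs holds; lhs holds on [1,1]. k = 1.

1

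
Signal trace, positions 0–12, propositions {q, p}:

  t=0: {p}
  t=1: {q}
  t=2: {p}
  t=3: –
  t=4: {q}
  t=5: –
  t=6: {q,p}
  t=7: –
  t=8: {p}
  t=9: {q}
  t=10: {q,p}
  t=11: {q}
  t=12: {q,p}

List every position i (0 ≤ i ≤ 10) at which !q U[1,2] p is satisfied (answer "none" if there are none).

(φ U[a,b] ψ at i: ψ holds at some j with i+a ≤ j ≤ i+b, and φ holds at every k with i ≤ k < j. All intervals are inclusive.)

Evaluate at each i in [0,10]:
  i=0: ✗ (lhs fails at k=1 before rhs at j=2)
  i=1: ✗ (lhs fails at k=1 before rhs at j=2)
  i=2: ✗ (no rhs in [3,4])
  i=3: ✗ (no rhs in [4,5])
  i=4: ✗ (lhs fails at k=4 before rhs at j=6)
  i=5: ✓ (rhs at j=6; lhs holds on [5,5])
  i=6: ✗ (lhs fails at k=6 before rhs at j=8)
  i=7: ✓ (rhs at j=8; lhs holds on [7,7])
  i=8: ✗ (lhs fails at k=9 before rhs at j=10)
  i=9: ✗ (lhs fails at k=9 before rhs at j=10)
  i=10: ✗ (lhs fails at k=10 before rhs at j=12)

5, 7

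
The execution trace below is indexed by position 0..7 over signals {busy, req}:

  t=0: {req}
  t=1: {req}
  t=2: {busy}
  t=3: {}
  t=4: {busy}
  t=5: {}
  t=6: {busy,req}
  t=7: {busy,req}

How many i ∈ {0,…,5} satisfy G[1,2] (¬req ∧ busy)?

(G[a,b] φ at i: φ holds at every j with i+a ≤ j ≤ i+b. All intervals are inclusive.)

Evaluate at each i in [0,5]:
  i=0: ✗ (fails at j=1)
  i=1: ✗ (fails at j=3)
  i=2: ✗ (fails at j=3)
  i=3: ✗ (fails at j=5)
  i=4: ✗ (fails at j=5)
  i=5: ✗ (fails at j=6)
Positions where it holds: {} → 0.

0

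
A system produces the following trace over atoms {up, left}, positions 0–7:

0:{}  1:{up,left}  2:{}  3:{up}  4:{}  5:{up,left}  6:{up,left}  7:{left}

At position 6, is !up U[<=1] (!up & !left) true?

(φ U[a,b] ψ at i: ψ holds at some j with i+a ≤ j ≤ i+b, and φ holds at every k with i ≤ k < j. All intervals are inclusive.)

No

Need some j in [6,7] with (!up & !left), and !up at every k in [6,j-1].
  j=6: (!up & !left) false.
  j=7: (!up & !left) false.
No j in the window works → until fails.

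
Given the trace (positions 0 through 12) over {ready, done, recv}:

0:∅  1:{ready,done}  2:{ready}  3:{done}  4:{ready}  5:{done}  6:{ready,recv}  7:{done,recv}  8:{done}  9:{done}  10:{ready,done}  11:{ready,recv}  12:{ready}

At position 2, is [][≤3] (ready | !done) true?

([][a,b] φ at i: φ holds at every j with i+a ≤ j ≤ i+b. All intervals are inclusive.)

Check (ready | !done) at every j in [2,5]:
  j=2: true
  j=3: false
  j=4: true
  j=5: false
Fails at j=3 → formula fails.

Does not hold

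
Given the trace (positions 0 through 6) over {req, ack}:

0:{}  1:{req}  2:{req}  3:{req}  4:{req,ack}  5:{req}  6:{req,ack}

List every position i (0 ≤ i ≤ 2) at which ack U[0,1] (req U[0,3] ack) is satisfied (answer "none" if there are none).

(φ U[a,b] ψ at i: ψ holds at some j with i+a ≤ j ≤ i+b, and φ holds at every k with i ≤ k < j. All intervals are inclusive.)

1, 2

Evaluate at each i in [0,2]:
  i=0: ✗ (lhs fails at k=0 before rhs at j=1)
  i=1: ✓ (rhs at j=1)
  i=2: ✓ (rhs at j=2)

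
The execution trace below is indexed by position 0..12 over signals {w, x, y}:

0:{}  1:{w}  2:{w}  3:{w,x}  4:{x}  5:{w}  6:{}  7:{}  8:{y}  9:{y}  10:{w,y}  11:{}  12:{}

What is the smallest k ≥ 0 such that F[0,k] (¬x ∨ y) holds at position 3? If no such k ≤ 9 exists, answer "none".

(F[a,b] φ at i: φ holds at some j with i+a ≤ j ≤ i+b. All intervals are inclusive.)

Scan j = 3,4,… for (¬x ∨ y):
  j=3: fails
  j=4: fails
  j=5: holds
First hit at j=5, so smallest k = 5-3 = 2.

2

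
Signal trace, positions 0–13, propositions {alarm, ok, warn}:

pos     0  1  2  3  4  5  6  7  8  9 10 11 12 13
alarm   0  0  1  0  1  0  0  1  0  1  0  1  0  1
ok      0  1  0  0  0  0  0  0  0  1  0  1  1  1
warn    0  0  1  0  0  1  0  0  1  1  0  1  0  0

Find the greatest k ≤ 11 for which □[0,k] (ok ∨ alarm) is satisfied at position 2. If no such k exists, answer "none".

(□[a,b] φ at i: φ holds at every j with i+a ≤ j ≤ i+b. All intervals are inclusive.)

0

(ok ∨ alarm) must hold from j=2 onward; find where it first fails.
  j=2: holds
  j=3: fails
Holds on [2,2], so largest k = 0.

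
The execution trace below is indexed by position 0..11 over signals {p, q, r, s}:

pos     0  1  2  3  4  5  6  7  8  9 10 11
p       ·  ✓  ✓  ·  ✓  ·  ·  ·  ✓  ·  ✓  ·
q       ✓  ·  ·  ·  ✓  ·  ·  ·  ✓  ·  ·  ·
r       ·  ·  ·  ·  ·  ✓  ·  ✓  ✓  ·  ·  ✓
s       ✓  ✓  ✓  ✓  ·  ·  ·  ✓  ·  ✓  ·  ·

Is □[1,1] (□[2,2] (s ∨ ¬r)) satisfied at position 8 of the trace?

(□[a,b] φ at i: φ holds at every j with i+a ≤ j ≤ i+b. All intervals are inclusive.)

Check □[2,2] (s ∨ ¬r) at every j in [9,9]:
  j=9: fails at 11
Fails at j=9 → formula fails.

No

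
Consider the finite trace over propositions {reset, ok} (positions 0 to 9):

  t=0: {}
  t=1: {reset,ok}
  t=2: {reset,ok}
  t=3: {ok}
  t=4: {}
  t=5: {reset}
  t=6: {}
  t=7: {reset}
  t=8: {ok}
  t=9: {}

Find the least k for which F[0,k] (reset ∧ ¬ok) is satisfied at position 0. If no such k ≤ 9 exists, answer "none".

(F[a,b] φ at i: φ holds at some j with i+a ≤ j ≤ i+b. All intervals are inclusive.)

5

Scan j = 0,1,… for (reset ∧ ¬ok):
  j=0: fails
  j=1: fails
  j=2: fails
  j=3: fails
  j=4: fails
  j=5: holds
First hit at j=5, so smallest k = 5-0 = 5.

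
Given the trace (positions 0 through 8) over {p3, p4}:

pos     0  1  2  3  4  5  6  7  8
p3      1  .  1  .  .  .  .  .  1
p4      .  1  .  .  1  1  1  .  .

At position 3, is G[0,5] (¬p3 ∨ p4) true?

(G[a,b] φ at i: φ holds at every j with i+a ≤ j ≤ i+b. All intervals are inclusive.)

Check (¬p3 ∨ p4) at every j in [3,8]:
  j=3: true
  j=4: true
  j=5: true
  j=6: true
  j=7: true
  j=8: false
Fails at j=8 → formula fails.

Does not hold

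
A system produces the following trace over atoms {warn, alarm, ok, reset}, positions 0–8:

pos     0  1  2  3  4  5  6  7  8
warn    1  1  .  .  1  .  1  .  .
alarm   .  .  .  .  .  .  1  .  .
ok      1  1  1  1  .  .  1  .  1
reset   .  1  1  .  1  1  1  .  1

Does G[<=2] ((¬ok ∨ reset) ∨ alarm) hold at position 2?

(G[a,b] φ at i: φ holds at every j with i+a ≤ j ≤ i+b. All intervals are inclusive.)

Does not hold

Check ((¬ok ∨ reset) ∨ alarm) at every j in [2,4]:
  j=2: true
  j=3: false
  j=4: true
Fails at j=3 → formula fails.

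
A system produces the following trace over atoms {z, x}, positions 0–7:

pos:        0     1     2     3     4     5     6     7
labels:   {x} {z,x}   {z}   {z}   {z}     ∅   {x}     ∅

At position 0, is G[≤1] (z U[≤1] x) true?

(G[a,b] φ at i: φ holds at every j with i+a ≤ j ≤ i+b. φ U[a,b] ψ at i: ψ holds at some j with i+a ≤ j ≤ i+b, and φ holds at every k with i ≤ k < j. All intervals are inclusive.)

Holds

Check (z U[≤1] x) at every j in [0,1]:
  j=0: holds
  j=1: holds
All positions satisfy it → formula holds.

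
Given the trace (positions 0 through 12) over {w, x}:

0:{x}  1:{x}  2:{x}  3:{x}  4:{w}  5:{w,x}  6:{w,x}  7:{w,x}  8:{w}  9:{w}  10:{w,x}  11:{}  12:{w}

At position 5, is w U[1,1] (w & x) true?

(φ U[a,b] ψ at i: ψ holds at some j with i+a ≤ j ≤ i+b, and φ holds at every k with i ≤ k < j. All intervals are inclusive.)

Need some j in [6,6] with (w & x), and w at every k in [5,j-1].
  j=6: (w & x) holds; w holds at every k in [5,5] → satisfied.

Holds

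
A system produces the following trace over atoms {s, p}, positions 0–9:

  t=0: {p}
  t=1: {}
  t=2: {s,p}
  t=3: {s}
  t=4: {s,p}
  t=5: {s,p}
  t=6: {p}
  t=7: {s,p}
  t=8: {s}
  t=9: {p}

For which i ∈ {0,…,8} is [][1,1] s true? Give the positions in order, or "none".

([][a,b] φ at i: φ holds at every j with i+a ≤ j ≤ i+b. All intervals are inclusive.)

Evaluate at each i in [0,8]:
  i=0: ✗ (fails at j=1)
  i=1: ✓ (all of [2,2])
  i=2: ✓ (all of [3,3])
  i=3: ✓ (all of [4,4])
  i=4: ✓ (all of [5,5])
  i=5: ✗ (fails at j=6)
  i=6: ✓ (all of [7,7])
  i=7: ✓ (all of [8,8])
  i=8: ✗ (fails at j=9)

1, 2, 3, 4, 6, 7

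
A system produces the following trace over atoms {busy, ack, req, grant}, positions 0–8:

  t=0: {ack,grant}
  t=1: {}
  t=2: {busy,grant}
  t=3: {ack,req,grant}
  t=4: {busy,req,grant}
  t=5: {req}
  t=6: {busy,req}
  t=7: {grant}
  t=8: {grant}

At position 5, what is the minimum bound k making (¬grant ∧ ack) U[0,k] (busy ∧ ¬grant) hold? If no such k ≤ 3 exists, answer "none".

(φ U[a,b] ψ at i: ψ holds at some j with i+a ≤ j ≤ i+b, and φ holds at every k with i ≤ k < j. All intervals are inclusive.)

Need earliest j ≥ 5 with (busy ∧ ¬grant), and (¬grant ∧ ack) at every k in [5,j-1].
  j=5: rhs fails.
  j=6: rhs holds but lhs fails at k=5.
  j=7: rhs fails.
  j=8: rhs fails.
No witness within the range → none.

none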